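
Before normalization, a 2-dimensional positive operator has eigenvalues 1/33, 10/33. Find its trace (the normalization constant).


tr(M) = sum of eigenvalues
= 1/33 + 10/33
= 11/33
= 0.3333

0.3333


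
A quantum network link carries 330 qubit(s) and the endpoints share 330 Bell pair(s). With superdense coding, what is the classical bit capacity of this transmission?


Superdense coding allows 2 classical bits per shared entangled pair.
330 pair(s) -> 2 * 330 = 660 classical bits

660


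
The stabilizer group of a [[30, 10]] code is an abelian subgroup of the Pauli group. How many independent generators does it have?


For an [[n,k]] stabilizer code:
Number of stabilizer generators = n - k
= 30 - 10
= 20

20


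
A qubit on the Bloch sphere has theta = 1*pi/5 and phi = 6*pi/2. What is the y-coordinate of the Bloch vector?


theta = 0.6283, phi = 9.4248
r_y = sin(theta)*sin(phi) = 0.5878 * 0.0000
r_y = 0.0000

0.0000


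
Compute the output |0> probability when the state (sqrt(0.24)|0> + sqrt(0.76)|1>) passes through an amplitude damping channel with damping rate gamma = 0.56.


For amplitude damping with parameter gamma on state sqrt(a)|0> + sqrt(b)|1>:
alpha^2 = 0.24, beta^2 = 0.76
P(|0>) = alpha^2 + gamma * beta^2
= 0.24 + 0.56 * 0.76
= 0.24 + 0.4256
= 0.6656

0.6656


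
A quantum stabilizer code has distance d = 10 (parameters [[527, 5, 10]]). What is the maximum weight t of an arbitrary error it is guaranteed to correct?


Code parameters: [[527, 5, 10]], distance d = 10.
Number of correctable errors = floor((d-1)/2)
= floor((10 - 1)/2)
= floor(9/2)
= 4

4


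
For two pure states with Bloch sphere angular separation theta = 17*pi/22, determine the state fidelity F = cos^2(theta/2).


For states separated by angle theta on Bloch sphere:
F = cos^2(theta/2)
theta = 17*pi/22 = 2.4276
theta/2 = 1.2138
cos(theta/2) = 0.3495
F = 0.1221

0.1221


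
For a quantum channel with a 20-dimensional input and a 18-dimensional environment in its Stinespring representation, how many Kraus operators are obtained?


Tracing out the environment in an orthonormal basis {|i>_E} gives Kraus operators K_i = <i|_E U |0>_E.
Number of Kraus operators = dim(H_env) = d_env
= 18

18


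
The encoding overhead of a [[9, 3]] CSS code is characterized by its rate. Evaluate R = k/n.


Code rate R = k/n
= 3/9
= 0.3333

0.3333


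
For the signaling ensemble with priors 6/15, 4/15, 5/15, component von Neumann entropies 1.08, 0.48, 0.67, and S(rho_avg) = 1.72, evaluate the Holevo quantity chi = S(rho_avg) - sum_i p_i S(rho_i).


chi = S(rho) - sum_i p_i * S(rho_i)
Weighted entropy = 6/15 * 1.08 + 4/15 * 0.48 + 5/15 * 0.67
= 0.7833
chi = 1.72 - 0.7833
= 0.9367

0.9367


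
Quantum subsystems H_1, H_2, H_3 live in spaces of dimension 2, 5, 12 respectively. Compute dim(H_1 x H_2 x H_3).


dim(H_1 x H_2 x H_3) = 2 * 5 * 12
= 10 * 12
= 120

120


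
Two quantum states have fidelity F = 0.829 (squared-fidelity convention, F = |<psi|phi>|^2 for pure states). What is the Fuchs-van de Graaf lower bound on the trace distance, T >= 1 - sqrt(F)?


Fuchs-van de Graaf (squared-fidelity convention): 1 - sqrt(F) <= T <= sqrt(1 - F).
Lower bound: T >= 1 - sqrt(F)
sqrt(F) = sqrt(0.829) = 0.9105
T >= 1 - 0.9105
T >= 0.0895

0.0895


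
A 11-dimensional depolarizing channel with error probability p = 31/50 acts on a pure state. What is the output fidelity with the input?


F = (1-p) + p/d
= (1 - 0.6200) + 0.6200/11
= 0.3800 + 0.0564
= 0.4364

0.4364


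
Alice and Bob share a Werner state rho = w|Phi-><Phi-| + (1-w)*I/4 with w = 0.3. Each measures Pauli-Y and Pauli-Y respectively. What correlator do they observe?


|Phi-> = (|00> - |11>)/sqrt(2)
For the pure Bell state, <Y_A Y_B> = +1 (Bell-state Pauli correlator).
The maximally-mixed part I/4 has tr(I/4 * P tensor P) = 0 for any traceless Pauli P.
So <Y_A Y_B>_rho = w * (+1) + (1 - w) * 0
= 0.3 * (+1)
= 0.3000

0.3000


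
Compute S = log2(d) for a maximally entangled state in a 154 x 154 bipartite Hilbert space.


For a maximally entangled state in d x d:
S = log2(d) = log2(154)
= 7.2668

7.2668


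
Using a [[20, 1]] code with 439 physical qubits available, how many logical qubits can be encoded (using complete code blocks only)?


Each code block uses 20 physical qubits for 1 logical qubit(s).
Number of complete blocks = floor(439 / 20) = 21
Logical qubits = 21 * 1
= 21

21


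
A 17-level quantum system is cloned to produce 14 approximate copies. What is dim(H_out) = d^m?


Output space = H^(tensor 14) where dim(H) = 17
dim = 17^14
= 289 (after 2 factors)
= 4913 (after 3 factors)
= 83521 (after 4 factors)
= 1419857 (after 5 factors)
= 24137569 (after 6 factors)
= 410338673 (after 7 factors)
= 6975757441 (after 8 factors)
= 118587876497 (after 9 factors)
= 2015993900449 (after 10 factors)
= 34271896307633 (after 11 factors)
= 582622237229761 (after 12 factors)
= 9904578032905937 (after 13 factors)
= 168377826559400929 (after 14 factors)
= 168377826559400929

168377826559400929


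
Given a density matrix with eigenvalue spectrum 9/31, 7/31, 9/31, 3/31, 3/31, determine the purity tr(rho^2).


tr(rho^2) = sum of eigenvalues squared
= (9/31)^2 + (7/31)^2 + (9/31)^2 + (3/31)^2 + (3/31)^2
= (81 + 49 + 81 + 9 + 9) / 961
= 229/961
= 0.2383

0.2383


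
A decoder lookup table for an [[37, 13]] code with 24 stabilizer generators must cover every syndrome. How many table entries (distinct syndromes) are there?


Each stabilizer generator gives a binary (+1 or -1) measurement outcome.
With 24 independent generators:
Total syndromes = 2^24
= 16777216

16777216


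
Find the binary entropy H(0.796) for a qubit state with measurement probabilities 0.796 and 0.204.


S = -p*log2(p) - (1-p)*log2(1-p)
p = 0.7960, 1-p = 0.2040
= -0.7960 * log2(0.7960) - 0.2040 * log2(0.2040)
= -(-0.2620) - (-0.4678)
= 0.7299

0.7299


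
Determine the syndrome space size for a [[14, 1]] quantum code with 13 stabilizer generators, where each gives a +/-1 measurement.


Each stabilizer generator gives a binary (+1 or -1) measurement outcome.
With 13 independent generators:
Total syndromes = 2^13
= 8192

8192


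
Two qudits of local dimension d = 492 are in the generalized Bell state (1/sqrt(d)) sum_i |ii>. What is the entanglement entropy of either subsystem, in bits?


For a maximally entangled state in d x d:
S = log2(d) = log2(492)
= 8.9425

8.9425


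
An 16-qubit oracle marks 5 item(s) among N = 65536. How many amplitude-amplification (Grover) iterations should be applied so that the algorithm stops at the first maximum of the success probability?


After j Grover iterations the success probability is P(j) = sin^2((2j+1)*theta), where sin(theta) = sqrt(k/N).
N = 2^16 = 65536, k = 5
sin(theta) = sqrt(k/N) = 0.008734640537
theta = arcsin(sqrt(k/N)) = 0.008734751608 rad
P(j) reaches its first maximum when (2j+1)*theta is as close as possible to pi/2, i.e. j = round(pi/(4*theta) - 1/2).
pi/(4*theta) - 1/2 = 89.4165
(For comparison, the common estimate pi/4 * sqrt(N/k) = 89.9176; the exact maximiser is used here.)
Optimal iterations = 89

89


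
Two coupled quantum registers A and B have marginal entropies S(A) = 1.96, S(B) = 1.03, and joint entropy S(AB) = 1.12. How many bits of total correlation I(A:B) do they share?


I(A:B) = S(A) + S(B) - S(AB)
= 1.96 + 1.03 - 1.12
= 1.8700

1.8700


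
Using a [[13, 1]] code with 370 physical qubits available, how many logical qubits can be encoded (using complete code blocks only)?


Each code block uses 13 physical qubits for 1 logical qubit(s).
Number of complete blocks = floor(370 / 13) = 28
Logical qubits = 28 * 1
= 28

28


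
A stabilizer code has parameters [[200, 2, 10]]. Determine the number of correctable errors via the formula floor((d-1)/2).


Code parameters: [[200, 2, 10]], distance d = 10.
Number of correctable errors = floor((d-1)/2)
= floor((10 - 1)/2)
= floor(9/2)
= 4

4


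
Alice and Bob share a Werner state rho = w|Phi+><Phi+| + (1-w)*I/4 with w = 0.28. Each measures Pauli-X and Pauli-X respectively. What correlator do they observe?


|Phi+> = (|00> + |11>)/sqrt(2)
For the pure Bell state, <X_A X_B> = +1 (Bell-state Pauli correlator).
The maximally-mixed part I/4 has tr(I/4 * P tensor P) = 0 for any traceless Pauli P.
So <X_A X_B>_rho = w * (+1) + (1 - w) * 0
= 0.28 * (+1)
= 0.2800

0.2800


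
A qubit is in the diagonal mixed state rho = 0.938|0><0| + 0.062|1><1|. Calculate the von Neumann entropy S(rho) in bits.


S = -p*log2(p) - (1-p)*log2(1-p)
p = 0.9380, 1-p = 0.0620
= -0.9380 * log2(0.9380) - 0.0620 * log2(0.0620)
= -(-0.0866) - (-0.2487)
= 0.3353

0.3353


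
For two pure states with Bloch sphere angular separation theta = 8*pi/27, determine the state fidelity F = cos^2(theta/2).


For states separated by angle theta on Bloch sphere:
F = cos^2(theta/2)
theta = 8*pi/27 = 0.9308
theta/2 = 0.4654
cos(theta/2) = 0.8936
F = 0.7986

0.7986


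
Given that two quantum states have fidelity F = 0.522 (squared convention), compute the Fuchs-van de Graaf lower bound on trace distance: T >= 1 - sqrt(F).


Fuchs-van de Graaf (squared-fidelity convention): 1 - sqrt(F) <= T <= sqrt(1 - F).
Lower bound: T >= 1 - sqrt(F)
sqrt(F) = sqrt(0.522) = 0.7225
T >= 1 - 0.7225
T >= 0.2775

0.2775


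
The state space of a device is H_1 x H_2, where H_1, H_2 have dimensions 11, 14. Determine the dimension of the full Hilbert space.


dim(H_1 x H_2) = 11 * 14
= 154

154


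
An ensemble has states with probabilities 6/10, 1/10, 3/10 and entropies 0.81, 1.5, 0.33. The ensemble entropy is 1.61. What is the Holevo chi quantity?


chi = S(rho) - sum_i p_i * S(rho_i)
Weighted entropy = 6/10 * 0.81 + 1/10 * 1.5 + 3/10 * 0.33
= 0.7350
chi = 1.61 - 0.7350
= 0.8750

0.8750


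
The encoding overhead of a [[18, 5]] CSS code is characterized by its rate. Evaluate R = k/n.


Code rate R = k/n
= 5/18
= 0.2778

0.2778


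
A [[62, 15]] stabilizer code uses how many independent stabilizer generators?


For an [[n,k]] stabilizer code:
Number of stabilizer generators = n - k
= 62 - 15
= 47

47


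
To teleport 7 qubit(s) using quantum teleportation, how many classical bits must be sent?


Quantum teleportation requires 2 classical bits per qubit teleported.
7 qubit(s) -> 2 * 7 = 14 classical bits

14


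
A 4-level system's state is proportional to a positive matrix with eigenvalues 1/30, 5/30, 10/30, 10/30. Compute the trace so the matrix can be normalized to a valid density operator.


tr(M) = sum of eigenvalues
= 1/30 + 5/30 + 10/30 + 10/30
= 26/30
= 0.8667

0.8667


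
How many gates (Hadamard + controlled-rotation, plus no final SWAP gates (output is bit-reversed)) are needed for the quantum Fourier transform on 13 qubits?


Hadamard gates: 13
Controlled rotations: n*(n-1)/2 = 13*12/2 = 78
SWAP gates: 0 (omitted)
Total = 13 + 78
= 91

91


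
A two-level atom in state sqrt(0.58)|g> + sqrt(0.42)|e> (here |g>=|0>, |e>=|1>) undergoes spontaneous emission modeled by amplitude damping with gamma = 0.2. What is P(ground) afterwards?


For amplitude damping with parameter gamma on state sqrt(a)|0> + sqrt(b)|1>:
alpha^2 = 0.58, beta^2 = 0.42
P(|0>) = alpha^2 + gamma * beta^2
= 0.58 + 0.2 * 0.42
= 0.58 + 0.0840
= 0.6640

0.6640


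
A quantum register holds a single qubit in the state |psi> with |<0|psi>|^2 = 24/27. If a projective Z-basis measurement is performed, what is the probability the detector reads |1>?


|alpha|^2 = 24/27 = 0.8889
|beta|^2 = 1 - 24/27 = 3/27 = 0.1111
P(|1>) = |beta|^2 = 0.1111

0.1111


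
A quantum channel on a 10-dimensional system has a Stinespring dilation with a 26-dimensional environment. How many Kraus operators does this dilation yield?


Tracing out the environment in an orthonormal basis {|i>_E} gives Kraus operators K_i = <i|_E U |0>_E.
Number of Kraus operators = dim(H_env) = d_env
= 26

26


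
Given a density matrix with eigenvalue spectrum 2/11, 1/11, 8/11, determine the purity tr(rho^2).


tr(rho^2) = sum of eigenvalues squared
= (2/11)^2 + (1/11)^2 + (8/11)^2
= (4 + 1 + 64) / 121
= 69/121
= 0.5702

0.5702


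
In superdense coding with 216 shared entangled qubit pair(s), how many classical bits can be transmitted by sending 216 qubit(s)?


Superdense coding allows 2 classical bits per shared entangled pair.
216 pair(s) -> 2 * 216 = 432 classical bits

432


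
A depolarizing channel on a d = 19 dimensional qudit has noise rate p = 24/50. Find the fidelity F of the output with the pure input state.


F = (1-p) + p/d
= (1 - 0.4800) + 0.4800/19
= 0.5200 + 0.0253
= 0.5453

0.5453


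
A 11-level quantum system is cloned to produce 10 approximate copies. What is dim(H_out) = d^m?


Output space = H^(tensor 10) where dim(H) = 11
dim = 11^10
= 121 (after 2 factors)
= 1331 (after 3 factors)
= 14641 (after 4 factors)
= 161051 (after 5 factors)
= 1771561 (after 6 factors)
= 19487171 (after 7 factors)
= 214358881 (after 8 factors)
= 2357947691 (after 9 factors)
= 25937424601 (after 10 factors)
= 25937424601

25937424601


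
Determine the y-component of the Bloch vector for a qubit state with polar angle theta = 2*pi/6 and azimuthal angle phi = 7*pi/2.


theta = 1.0472, phi = 10.9956
r_y = sin(theta)*sin(phi) = 0.8660 * -1.0000
r_y = -0.8660

-0.8660


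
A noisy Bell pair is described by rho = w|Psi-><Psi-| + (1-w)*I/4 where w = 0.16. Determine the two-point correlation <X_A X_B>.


|Psi-> = (|01> - |10>)/sqrt(2)
For the pure Bell state, <X_A X_B> = -1 (Bell-state Pauli correlator).
The maximally-mixed part I/4 has tr(I/4 * P tensor P) = 0 for any traceless Pauli P.
So <X_A X_B>_rho = w * (-1) + (1 - w) * 0
= 0.16 * (-1)
= -0.1600

-0.1600


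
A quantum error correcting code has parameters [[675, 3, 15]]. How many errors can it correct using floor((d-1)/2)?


Code parameters: [[675, 3, 15]], distance d = 15.
Number of correctable errors = floor((d-1)/2)
= floor((15 - 1)/2)
= floor(14/2)
= 7

7


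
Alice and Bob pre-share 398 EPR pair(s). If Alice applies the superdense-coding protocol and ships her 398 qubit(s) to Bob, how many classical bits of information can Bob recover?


Superdense coding allows 2 classical bits per shared entangled pair.
398 pair(s) -> 2 * 398 = 796 classical bits

796


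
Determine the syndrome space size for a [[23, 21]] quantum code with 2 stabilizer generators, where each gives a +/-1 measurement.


Each stabilizer generator gives a binary (+1 or -1) measurement outcome.
With 2 independent generators:
Total syndromes = 2^2
= 4

4


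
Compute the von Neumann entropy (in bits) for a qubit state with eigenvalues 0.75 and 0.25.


S = -p*log2(p) - (1-p)*log2(1-p)
p = 0.7500, 1-p = 0.2500
= -0.7500 * log2(0.7500) - 0.2500 * log2(0.2500)
= -(-0.3113) - (-0.5000)
= 0.8113

0.8113


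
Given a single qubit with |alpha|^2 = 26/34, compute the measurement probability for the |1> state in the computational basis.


|alpha|^2 = 26/34 = 0.7647
|beta|^2 = 1 - 26/34 = 8/34 = 0.2353
P(|1>) = |beta|^2 = 0.2353

0.2353


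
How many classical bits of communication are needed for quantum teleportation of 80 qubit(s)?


Quantum teleportation requires 2 classical bits per qubit teleported.
80 qubit(s) -> 2 * 80 = 160 classical bits

160


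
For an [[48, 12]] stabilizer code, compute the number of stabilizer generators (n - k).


For an [[n,k]] stabilizer code:
Number of stabilizer generators = n - k
= 48 - 12
= 36

36


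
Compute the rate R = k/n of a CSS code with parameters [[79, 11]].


Code rate R = k/n
= 11/79
= 0.1392

0.1392


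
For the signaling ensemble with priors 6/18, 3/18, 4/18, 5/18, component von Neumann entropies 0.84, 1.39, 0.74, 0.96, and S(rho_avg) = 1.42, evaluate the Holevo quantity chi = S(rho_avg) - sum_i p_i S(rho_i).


chi = S(rho) - sum_i p_i * S(rho_i)
Weighted entropy = 6/18 * 0.84 + 3/18 * 1.39 + 4/18 * 0.74 + 5/18 * 0.96
= 0.9428
chi = 1.42 - 0.9428
= 0.4772

0.4772


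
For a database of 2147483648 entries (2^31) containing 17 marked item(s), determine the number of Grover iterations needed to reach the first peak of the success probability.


After j Grover iterations the success probability is P(j) = sin^2((2j+1)*theta), where sin(theta) = sqrt(k/N).
N = 2^31 = 2147483648, k = 17
sin(theta) = sqrt(k/N) = 8.8973265e-05
theta = arcsin(sqrt(k/N)) = 8.897326511e-05 rad
P(j) reaches its first maximum when (2j+1)*theta is as close as possible to pi/2, i.e. j = round(pi/(4*theta) - 1/2).
pi/(4*theta) - 1/2 = 8826.8501
(For comparison, the common estimate pi/4 * sqrt(N/k) = 8827.3501; the exact maximiser is used here.)
Optimal iterations = 8827

8827


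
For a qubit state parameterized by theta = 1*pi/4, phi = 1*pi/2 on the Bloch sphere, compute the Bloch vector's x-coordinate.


theta = 0.7854, phi = 1.5708
r_x = sin(theta)*cos(phi) = 0.7071 * 0.0000
r_x = 0.0000

0.0000


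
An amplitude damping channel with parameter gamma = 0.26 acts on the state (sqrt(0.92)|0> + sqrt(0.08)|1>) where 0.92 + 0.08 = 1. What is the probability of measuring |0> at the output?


For amplitude damping with parameter gamma on state sqrt(a)|0> + sqrt(b)|1>:
alpha^2 = 0.92, beta^2 = 0.08
P(|0>) = alpha^2 + gamma * beta^2
= 0.92 + 0.26 * 0.08
= 0.92 + 0.0208
= 0.9408

0.9408


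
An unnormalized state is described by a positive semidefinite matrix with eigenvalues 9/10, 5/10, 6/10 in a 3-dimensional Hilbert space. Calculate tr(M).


tr(M) = sum of eigenvalues
= 9/10 + 5/10 + 6/10
= 20/10
= 2.0000

2.0000


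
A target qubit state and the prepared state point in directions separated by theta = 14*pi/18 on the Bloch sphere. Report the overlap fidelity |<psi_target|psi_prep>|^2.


For states separated by angle theta on Bloch sphere:
F = cos^2(theta/2)
theta = 14*pi/18 = 2.4435
theta/2 = 1.2217
cos(theta/2) = 0.3420
F = 0.1170

0.1170


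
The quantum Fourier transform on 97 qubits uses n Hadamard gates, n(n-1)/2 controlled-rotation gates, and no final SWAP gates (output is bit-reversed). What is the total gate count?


Hadamard gates: 97
Controlled rotations: n*(n-1)/2 = 97*96/2 = 4656
SWAP gates: 0 (omitted)
Total = 97 + 4656
= 4753

4753


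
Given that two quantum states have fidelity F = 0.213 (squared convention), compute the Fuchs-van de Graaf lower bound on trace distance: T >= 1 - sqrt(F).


Fuchs-van de Graaf (squared-fidelity convention): 1 - sqrt(F) <= T <= sqrt(1 - F).
Lower bound: T >= 1 - sqrt(F)
sqrt(F) = sqrt(0.213) = 0.4615
T >= 1 - 0.4615
T >= 0.5385

0.5385


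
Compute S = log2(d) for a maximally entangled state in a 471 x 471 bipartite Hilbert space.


For a maximally entangled state in d x d:
S = log2(d) = log2(471)
= 8.8796

8.8796


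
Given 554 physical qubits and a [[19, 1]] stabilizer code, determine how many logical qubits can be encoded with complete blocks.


Each code block uses 19 physical qubits for 1 logical qubit(s).
Number of complete blocks = floor(554 / 19) = 29
Logical qubits = 29 * 1
= 29

29


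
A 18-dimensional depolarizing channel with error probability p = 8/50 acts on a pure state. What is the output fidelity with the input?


F = (1-p) + p/d
= (1 - 0.1600) + 0.1600/18
= 0.8400 + 0.0089
= 0.8489

0.8489


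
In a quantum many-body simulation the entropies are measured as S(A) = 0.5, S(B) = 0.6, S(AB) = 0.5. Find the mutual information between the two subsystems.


I(A:B) = S(A) + S(B) - S(AB)
= 0.5 + 0.6 - 0.5
= 0.6000

0.6000


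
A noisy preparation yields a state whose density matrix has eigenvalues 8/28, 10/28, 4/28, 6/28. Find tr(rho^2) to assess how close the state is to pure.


tr(rho^2) = sum of eigenvalues squared
= (8/28)^2 + (10/28)^2 + (4/28)^2 + (6/28)^2
= (64 + 100 + 16 + 36) / 784
= 216/784
= 0.2755

0.2755


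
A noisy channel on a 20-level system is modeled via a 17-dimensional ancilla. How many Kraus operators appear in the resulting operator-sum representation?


Tracing out the environment in an orthonormal basis {|i>_E} gives Kraus operators K_i = <i|_E U |0>_E.
Number of Kraus operators = dim(H_env) = d_env
= 17

17


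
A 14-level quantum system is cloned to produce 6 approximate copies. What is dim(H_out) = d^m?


Output space = H^(tensor 6) where dim(H) = 14
dim = 14^6
= 196 (after 2 factors)
= 2744 (after 3 factors)
= 38416 (after 4 factors)
= 537824 (after 5 factors)
= 7529536 (after 6 factors)
= 7529536

7529536


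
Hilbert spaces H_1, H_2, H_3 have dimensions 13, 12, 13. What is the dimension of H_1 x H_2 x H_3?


dim(H_1 x H_2 x H_3) = 13 * 12 * 13
= 156 * 13
= 2028

2028


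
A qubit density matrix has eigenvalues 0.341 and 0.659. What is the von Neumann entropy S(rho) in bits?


S = -p*log2(p) - (1-p)*log2(1-p)
p = 0.3410, 1-p = 0.6590
= -0.3410 * log2(0.3410) - 0.6590 * log2(0.6590)
= -(-0.5293) - (-0.3965)
= 0.9258

0.9258


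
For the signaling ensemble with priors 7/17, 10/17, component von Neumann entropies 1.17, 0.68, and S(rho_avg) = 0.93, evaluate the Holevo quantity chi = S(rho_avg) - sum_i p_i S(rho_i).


chi = S(rho) - sum_i p_i * S(rho_i)
Weighted entropy = 7/17 * 1.17 + 10/17 * 0.68
= 0.8818
chi = 0.93 - 0.8818
= 0.0482

0.0482


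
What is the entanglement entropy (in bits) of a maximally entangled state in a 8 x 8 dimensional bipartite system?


For a maximally entangled state in d x d:
S = log2(d) = log2(8)
= 3.0000

3.0000


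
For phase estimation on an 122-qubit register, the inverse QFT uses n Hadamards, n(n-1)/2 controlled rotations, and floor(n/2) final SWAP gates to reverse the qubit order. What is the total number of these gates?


Hadamard gates: 122
Controlled rotations: n*(n-1)/2 = 122*121/2 = 7381
SWAP gates: floor(n/2) = floor(122/2) = 61
Total = 122 + 7381 + 61
= 7564

7564


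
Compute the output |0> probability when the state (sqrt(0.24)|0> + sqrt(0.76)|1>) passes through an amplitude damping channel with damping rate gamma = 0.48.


For amplitude damping with parameter gamma on state sqrt(a)|0> + sqrt(b)|1>:
alpha^2 = 0.24, beta^2 = 0.76
P(|0>) = alpha^2 + gamma * beta^2
= 0.24 + 0.48 * 0.76
= 0.24 + 0.3648
= 0.6048

0.6048


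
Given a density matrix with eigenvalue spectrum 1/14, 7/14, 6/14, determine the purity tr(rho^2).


tr(rho^2) = sum of eigenvalues squared
= (1/14)^2 + (7/14)^2 + (6/14)^2
= (1 + 49 + 36) / 196
= 86/196
= 0.4388

0.4388


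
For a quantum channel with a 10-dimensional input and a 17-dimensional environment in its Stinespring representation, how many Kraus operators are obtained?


Tracing out the environment in an orthonormal basis {|i>_E} gives Kraus operators K_i = <i|_E U |0>_E.
Number of Kraus operators = dim(H_env) = d_env
= 17

17


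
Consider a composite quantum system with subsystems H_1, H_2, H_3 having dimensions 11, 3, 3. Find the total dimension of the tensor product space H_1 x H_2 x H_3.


dim(H_1 x H_2 x H_3) = 11 * 3 * 3
= 33 * 3
= 99

99


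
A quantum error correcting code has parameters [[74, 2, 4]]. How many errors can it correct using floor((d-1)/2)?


Code parameters: [[74, 2, 4]], distance d = 4.
Number of correctable errors = floor((d-1)/2)
= floor((4 - 1)/2)
= floor(3/2)
= 1

1


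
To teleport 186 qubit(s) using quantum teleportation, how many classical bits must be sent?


Quantum teleportation requires 2 classical bits per qubit teleported.
186 qubit(s) -> 2 * 186 = 372 classical bits

372


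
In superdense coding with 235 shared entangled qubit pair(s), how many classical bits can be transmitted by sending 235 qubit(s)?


Superdense coding allows 2 classical bits per shared entangled pair.
235 pair(s) -> 2 * 235 = 470 classical bits

470


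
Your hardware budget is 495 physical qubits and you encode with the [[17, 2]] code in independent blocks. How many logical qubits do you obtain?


Each code block uses 17 physical qubits for 2 logical qubit(s).
Number of complete blocks = floor(495 / 17) = 29
Logical qubits = 29 * 2
= 58

58


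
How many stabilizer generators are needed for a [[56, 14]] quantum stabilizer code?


For an [[n,k]] stabilizer code:
Number of stabilizer generators = n - k
= 56 - 14
= 42

42


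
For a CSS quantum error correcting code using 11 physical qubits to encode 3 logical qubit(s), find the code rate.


Code rate R = k/n
= 3/11
= 0.2727

0.2727


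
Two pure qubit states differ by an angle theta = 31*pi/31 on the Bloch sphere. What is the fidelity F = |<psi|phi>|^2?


For states separated by angle theta on Bloch sphere:
F = cos^2(theta/2)
theta = 31*pi/31 = 3.1416
theta/2 = 1.5708
cos(theta/2) = 0.0000
F = 0.0000

0.0000


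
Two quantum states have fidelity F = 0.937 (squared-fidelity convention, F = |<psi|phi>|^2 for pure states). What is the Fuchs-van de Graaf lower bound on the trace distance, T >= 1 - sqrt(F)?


Fuchs-van de Graaf (squared-fidelity convention): 1 - sqrt(F) <= T <= sqrt(1 - F).
Lower bound: T >= 1 - sqrt(F)
sqrt(F) = sqrt(0.937) = 0.9680
T >= 1 - 0.9680
T >= 0.0320

0.0320


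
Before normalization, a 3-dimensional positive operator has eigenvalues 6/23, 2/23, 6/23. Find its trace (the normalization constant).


tr(M) = sum of eigenvalues
= 6/23 + 2/23 + 6/23
= 14/23
= 0.6087

0.6087


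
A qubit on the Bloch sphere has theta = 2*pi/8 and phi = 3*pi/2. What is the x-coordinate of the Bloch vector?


theta = 0.7854, phi = 4.7124
r_x = sin(theta)*cos(phi) = 0.7071 * 0.0000
r_x = 0.0000

0.0000


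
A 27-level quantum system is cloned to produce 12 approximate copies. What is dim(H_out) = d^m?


Output space = H^(tensor 12) where dim(H) = 27
dim = 27^12
= 729 (after 2 factors)
= 19683 (after 3 factors)
= 531441 (after 4 factors)
= 14348907 (after 5 factors)
= 387420489 (after 6 factors)
= 10460353203 (after 7 factors)
= 282429536481 (after 8 factors)
= 7625597484987 (after 9 factors)
= 205891132094649 (after 10 factors)
= 5559060566555523 (after 11 factors)
= 150094635296999121 (after 12 factors)
= 150094635296999121

150094635296999121


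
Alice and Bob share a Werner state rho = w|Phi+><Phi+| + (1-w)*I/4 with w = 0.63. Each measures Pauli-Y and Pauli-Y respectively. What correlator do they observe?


|Phi+> = (|00> + |11>)/sqrt(2)
For the pure Bell state, <Y_A Y_B> = -1 (Bell-state Pauli correlator).
The maximally-mixed part I/4 has tr(I/4 * P tensor P) = 0 for any traceless Pauli P.
So <Y_A Y_B>_rho = w * (-1) + (1 - w) * 0
= 0.63 * (-1)
= -0.6300

-0.6300


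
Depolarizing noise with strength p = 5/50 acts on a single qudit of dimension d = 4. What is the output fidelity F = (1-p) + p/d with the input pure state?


F = (1-p) + p/d
= (1 - 0.1000) + 0.1000/4
= 0.9000 + 0.0250
= 0.9250

0.9250


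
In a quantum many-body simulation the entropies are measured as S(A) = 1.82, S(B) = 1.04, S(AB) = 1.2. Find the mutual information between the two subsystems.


I(A:B) = S(A) + S(B) - S(AB)
= 1.82 + 1.04 - 1.2
= 1.6600

1.6600


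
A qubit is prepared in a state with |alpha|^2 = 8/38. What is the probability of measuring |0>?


|alpha|^2 = 8/38 = 0.2105
|beta|^2 = 1 - 8/38 = 30/38 = 0.7895
P(|0>) = |alpha|^2 = 0.2105

0.2105


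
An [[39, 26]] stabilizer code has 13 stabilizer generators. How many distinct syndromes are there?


Each stabilizer generator gives a binary (+1 or -1) measurement outcome.
With 13 independent generators:
Total syndromes = 2^13
= 8192

8192


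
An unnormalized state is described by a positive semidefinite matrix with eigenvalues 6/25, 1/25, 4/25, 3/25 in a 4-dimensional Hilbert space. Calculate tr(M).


tr(M) = sum of eigenvalues
= 6/25 + 1/25 + 4/25 + 3/25
= 14/25
= 0.5600

0.5600


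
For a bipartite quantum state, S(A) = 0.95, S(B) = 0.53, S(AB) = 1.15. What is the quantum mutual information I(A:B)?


I(A:B) = S(A) + S(B) - S(AB)
= 0.95 + 0.53 - 1.15
= 0.3300

0.3300


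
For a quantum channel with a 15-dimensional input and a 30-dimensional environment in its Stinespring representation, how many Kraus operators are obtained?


Tracing out the environment in an orthonormal basis {|i>_E} gives Kraus operators K_i = <i|_E U |0>_E.
Number of Kraus operators = dim(H_env) = d_env
= 30

30


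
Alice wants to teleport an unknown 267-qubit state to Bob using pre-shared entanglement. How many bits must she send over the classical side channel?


Quantum teleportation requires 2 classical bits per qubit teleported.
267 qubit(s) -> 2 * 267 = 534 classical bits

534


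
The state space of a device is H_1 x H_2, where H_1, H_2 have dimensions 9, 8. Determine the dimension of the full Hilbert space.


dim(H_1 x H_2) = 9 * 8
= 72

72


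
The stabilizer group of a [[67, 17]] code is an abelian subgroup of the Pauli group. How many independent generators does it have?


For an [[n,k]] stabilizer code:
Number of stabilizer generators = n - k
= 67 - 17
= 50

50


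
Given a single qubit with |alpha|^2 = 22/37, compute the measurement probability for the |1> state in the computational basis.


|alpha|^2 = 22/37 = 0.5946
|beta|^2 = 1 - 22/37 = 15/37 = 0.4054
P(|1>) = |beta|^2 = 0.4054

0.4054


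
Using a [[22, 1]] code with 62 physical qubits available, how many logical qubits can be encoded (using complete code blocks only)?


Each code block uses 22 physical qubits for 1 logical qubit(s).
Number of complete blocks = floor(62 / 22) = 2
Logical qubits = 2 * 1
= 2

2


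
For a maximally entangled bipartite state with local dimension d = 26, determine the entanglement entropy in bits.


For a maximally entangled state in d x d:
S = log2(d) = log2(26)
= 4.7004

4.7004


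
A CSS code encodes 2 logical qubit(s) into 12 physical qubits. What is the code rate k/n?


Code rate R = k/n
= 2/12
= 0.1667

0.1667


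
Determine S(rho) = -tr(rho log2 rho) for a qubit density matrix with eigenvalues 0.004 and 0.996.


S = -p*log2(p) - (1-p)*log2(1-p)
p = 0.0040, 1-p = 0.9960
= -0.0040 * log2(0.0040) - 0.9960 * log2(0.9960)
= -(-0.0319) - (-0.0058)
= 0.0376

0.0376


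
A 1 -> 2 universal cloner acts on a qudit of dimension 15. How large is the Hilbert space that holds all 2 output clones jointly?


Output space = H^(tensor 2) where dim(H) = 15
dim = 15^2
= 225

225


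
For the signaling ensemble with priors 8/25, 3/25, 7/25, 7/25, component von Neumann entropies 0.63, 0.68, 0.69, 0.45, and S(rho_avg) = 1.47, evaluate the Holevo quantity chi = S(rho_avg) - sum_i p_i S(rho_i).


chi = S(rho) - sum_i p_i * S(rho_i)
Weighted entropy = 8/25 * 0.63 + 3/25 * 0.68 + 7/25 * 0.69 + 7/25 * 0.45
= 0.6024
chi = 1.47 - 0.6024
= 0.8676

0.8676


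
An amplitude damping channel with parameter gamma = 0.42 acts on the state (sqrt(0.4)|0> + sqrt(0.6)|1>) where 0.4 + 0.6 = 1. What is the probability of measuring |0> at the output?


For amplitude damping with parameter gamma on state sqrt(a)|0> + sqrt(b)|1>:
alpha^2 = 0.4, beta^2 = 0.6
P(|0>) = alpha^2 + gamma * beta^2
= 0.4 + 0.42 * 0.6
= 0.4 + 0.2520
= 0.6520

0.6520


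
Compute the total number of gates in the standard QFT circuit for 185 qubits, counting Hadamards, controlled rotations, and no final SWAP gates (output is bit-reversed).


Hadamard gates: 185
Controlled rotations: n*(n-1)/2 = 185*184/2 = 17020
SWAP gates: 0 (omitted)
Total = 185 + 17020
= 17205

17205


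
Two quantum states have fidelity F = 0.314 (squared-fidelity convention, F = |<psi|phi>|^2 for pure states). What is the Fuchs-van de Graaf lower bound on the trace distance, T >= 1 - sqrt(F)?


Fuchs-van de Graaf (squared-fidelity convention): 1 - sqrt(F) <= T <= sqrt(1 - F).
Lower bound: T >= 1 - sqrt(F)
sqrt(F) = sqrt(0.314) = 0.5604
T >= 1 - 0.5604
T >= 0.4396

0.4396


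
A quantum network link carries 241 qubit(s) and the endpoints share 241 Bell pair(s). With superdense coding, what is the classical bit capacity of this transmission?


Superdense coding allows 2 classical bits per shared entangled pair.
241 pair(s) -> 2 * 241 = 482 classical bits

482


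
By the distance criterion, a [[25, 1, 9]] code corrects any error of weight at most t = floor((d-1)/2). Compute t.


Code parameters: [[25, 1, 9]], distance d = 9.
Number of correctable errors = floor((d-1)/2)
= floor((9 - 1)/2)
= floor(8/2)
= 4

4


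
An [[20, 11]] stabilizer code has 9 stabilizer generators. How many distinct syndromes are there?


Each stabilizer generator gives a binary (+1 or -1) measurement outcome.
With 9 independent generators:
Total syndromes = 2^9
= 512

512


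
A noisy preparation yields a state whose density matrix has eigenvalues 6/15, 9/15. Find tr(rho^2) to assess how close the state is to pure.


tr(rho^2) = sum of eigenvalues squared
= (6/15)^2 + (9/15)^2
= (36 + 81) / 225
= 117/225
= 0.5200

0.5200


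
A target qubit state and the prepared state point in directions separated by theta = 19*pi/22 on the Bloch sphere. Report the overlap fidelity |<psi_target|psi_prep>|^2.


For states separated by angle theta on Bloch sphere:
F = cos^2(theta/2)
theta = 19*pi/22 = 2.7132
theta/2 = 1.3566
cos(theta/2) = 0.2126
F = 0.0452

0.0452


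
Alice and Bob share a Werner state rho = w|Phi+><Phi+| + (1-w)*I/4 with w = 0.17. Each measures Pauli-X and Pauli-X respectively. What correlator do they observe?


|Phi+> = (|00> + |11>)/sqrt(2)
For the pure Bell state, <X_A X_B> = +1 (Bell-state Pauli correlator).
The maximally-mixed part I/4 has tr(I/4 * P tensor P) = 0 for any traceless Pauli P.
So <X_A X_B>_rho = w * (+1) + (1 - w) * 0
= 0.17 * (+1)
= 0.1700

0.1700


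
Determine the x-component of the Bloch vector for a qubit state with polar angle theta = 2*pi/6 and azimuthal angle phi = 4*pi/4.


theta = 1.0472, phi = 3.1416
r_x = sin(theta)*cos(phi) = 0.8660 * -1.0000
r_x = -0.8660

-0.8660


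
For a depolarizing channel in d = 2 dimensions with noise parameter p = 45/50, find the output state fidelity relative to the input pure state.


F = (1-p) + p/d
= (1 - 0.9000) + 0.9000/2
= 0.1000 + 0.4500
= 0.5500

0.5500


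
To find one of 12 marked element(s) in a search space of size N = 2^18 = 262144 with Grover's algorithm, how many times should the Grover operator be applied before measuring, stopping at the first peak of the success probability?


After j Grover iterations the success probability is P(j) = sin^2((2j+1)*theta), where sin(theta) = sqrt(k/N).
N = 2^18 = 262144, k = 12
sin(theta) = sqrt(k/N) = 0.006765823467
theta = arcsin(sqrt(k/N)) = 0.006765875087 rad
P(j) reaches its first maximum when (2j+1)*theta is as close as possible to pi/2, i.e. j = round(pi/(4*theta) - 1/2).
pi/(4*theta) - 1/2 = 115.5823
(For comparison, the common estimate pi/4 * sqrt(N/k) = 116.0832; the exact maximiser is used here.)
Optimal iterations = 116

116


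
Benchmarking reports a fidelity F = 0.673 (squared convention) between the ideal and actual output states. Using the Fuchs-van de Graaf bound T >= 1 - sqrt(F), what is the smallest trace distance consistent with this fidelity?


Fuchs-van de Graaf (squared-fidelity convention): 1 - sqrt(F) <= T <= sqrt(1 - F).
Lower bound: T >= 1 - sqrt(F)
sqrt(F) = sqrt(0.673) = 0.8204
T >= 1 - 0.8204
T >= 0.1796

0.1796


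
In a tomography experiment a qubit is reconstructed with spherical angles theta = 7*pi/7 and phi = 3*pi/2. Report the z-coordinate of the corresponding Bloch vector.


theta = 3.1416, phi = 4.7124
r_z = cos(theta) = -1.0000

-1.0000


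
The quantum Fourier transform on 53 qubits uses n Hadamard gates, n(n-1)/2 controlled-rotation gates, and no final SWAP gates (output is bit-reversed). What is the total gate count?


Hadamard gates: 53
Controlled rotations: n*(n-1)/2 = 53*52/2 = 1378
SWAP gates: 0 (omitted)
Total = 53 + 1378
= 1431

1431


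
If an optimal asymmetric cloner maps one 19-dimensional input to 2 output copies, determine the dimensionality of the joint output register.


Output space = H^(tensor 2) where dim(H) = 19
dim = 19^2
= 361

361


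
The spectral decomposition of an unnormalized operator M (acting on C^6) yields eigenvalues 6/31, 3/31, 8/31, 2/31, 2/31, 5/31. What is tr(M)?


tr(M) = sum of eigenvalues
= 6/31 + 3/31 + 8/31 + 2/31 + 2/31 + 5/31
= 26/31
= 0.8387

0.8387


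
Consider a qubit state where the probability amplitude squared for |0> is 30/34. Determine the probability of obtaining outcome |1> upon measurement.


|alpha|^2 = 30/34 = 0.8824
|beta|^2 = 1 - 30/34 = 4/34 = 0.1176
P(|1>) = |beta|^2 = 0.1176

0.1176


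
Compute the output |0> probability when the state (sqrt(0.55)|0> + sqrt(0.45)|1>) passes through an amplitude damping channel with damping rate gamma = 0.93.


For amplitude damping with parameter gamma on state sqrt(a)|0> + sqrt(b)|1>:
alpha^2 = 0.55, beta^2 = 0.45
P(|0>) = alpha^2 + gamma * beta^2
= 0.55 + 0.93 * 0.45
= 0.55 + 0.4185
= 0.9685

0.9685


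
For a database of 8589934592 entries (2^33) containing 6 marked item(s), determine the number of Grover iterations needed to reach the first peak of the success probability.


After j Grover iterations the success probability is P(j) = sin^2((2j+1)*theta), where sin(theta) = sqrt(k/N).
N = 2^33 = 8589934592, k = 6
sin(theta) = sqrt(k/N) = 2.642899792e-05
theta = arcsin(sqrt(k/N)) = 2.642899792e-05 rad
P(j) reaches its first maximum when (2j+1)*theta is as close as possible to pi/2, i.e. j = round(pi/(4*theta) - 1/2).
pi/(4*theta) - 1/2 = 29716.7888
(For comparison, the common estimate pi/4 * sqrt(N/k) = 29717.2888; the exact maximiser is used here.)
Optimal iterations = 29717

29717


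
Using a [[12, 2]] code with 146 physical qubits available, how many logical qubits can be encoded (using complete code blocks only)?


Each code block uses 12 physical qubits for 2 logical qubit(s).
Number of complete blocks = floor(146 / 12) = 12
Logical qubits = 12 * 2
= 24

24


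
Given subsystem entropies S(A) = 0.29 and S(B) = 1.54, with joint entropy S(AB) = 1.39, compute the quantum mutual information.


I(A:B) = S(A) + S(B) - S(AB)
= 0.29 + 1.54 - 1.39
= 0.4400

0.4400


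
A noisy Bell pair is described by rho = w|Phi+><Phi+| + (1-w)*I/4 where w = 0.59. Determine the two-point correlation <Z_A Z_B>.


|Phi+> = (|00> + |11>)/sqrt(2)
For the pure Bell state, <Z_A Z_B> = +1 (Bell-state Pauli correlator).
The maximally-mixed part I/4 has tr(I/4 * P tensor P) = 0 for any traceless Pauli P.
So <Z_A Z_B>_rho = w * (+1) + (1 - w) * 0
= 0.59 * (+1)
= 0.5900

0.5900


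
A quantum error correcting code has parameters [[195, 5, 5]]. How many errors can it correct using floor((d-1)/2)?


Code parameters: [[195, 5, 5]], distance d = 5.
Number of correctable errors = floor((d-1)/2)
= floor((5 - 1)/2)
= floor(4/2)
= 2

2


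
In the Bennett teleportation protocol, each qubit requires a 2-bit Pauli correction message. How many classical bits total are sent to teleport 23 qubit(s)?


Quantum teleportation requires 2 classical bits per qubit teleported.
23 qubit(s) -> 2 * 23 = 46 classical bits

46


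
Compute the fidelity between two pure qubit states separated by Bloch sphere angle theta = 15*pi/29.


For states separated by angle theta on Bloch sphere:
F = cos^2(theta/2)
theta = 15*pi/29 = 1.6250
theta/2 = 0.8125
cos(theta/2) = 0.6877
F = 0.4729

0.4729


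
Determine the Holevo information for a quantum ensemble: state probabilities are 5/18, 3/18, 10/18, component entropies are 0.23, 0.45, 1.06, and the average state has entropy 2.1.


chi = S(rho) - sum_i p_i * S(rho_i)
Weighted entropy = 5/18 * 0.23 + 3/18 * 0.45 + 10/18 * 1.06
= 0.7278
chi = 2.1 - 0.7278
= 1.3722

1.3722


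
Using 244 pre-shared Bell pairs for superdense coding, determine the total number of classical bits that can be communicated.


Superdense coding allows 2 classical bits per shared entangled pair.
244 pair(s) -> 2 * 244 = 488 classical bits

488


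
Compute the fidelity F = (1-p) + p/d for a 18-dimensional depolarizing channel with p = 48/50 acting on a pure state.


F = (1-p) + p/d
= (1 - 0.9600) + 0.9600/18
= 0.0400 + 0.0533
= 0.0933

0.0933
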